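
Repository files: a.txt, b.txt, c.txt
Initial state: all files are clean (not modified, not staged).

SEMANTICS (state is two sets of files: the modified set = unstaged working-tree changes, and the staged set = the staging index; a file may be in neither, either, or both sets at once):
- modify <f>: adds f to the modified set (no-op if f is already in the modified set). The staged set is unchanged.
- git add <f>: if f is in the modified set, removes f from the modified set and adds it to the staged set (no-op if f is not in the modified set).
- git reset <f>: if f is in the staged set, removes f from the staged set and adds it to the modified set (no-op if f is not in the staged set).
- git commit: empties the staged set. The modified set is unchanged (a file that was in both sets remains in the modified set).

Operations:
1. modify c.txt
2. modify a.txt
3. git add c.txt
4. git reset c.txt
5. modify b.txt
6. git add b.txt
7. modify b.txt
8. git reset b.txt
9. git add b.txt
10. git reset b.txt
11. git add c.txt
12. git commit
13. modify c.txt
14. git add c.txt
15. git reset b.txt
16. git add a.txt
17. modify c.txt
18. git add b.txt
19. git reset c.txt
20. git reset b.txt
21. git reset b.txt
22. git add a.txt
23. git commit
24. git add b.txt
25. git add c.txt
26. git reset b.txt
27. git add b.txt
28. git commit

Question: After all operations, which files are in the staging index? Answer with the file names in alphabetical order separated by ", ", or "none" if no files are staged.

After op 1 (modify c.txt): modified={c.txt} staged={none}
After op 2 (modify a.txt): modified={a.txt, c.txt} staged={none}
After op 3 (git add c.txt): modified={a.txt} staged={c.txt}
After op 4 (git reset c.txt): modified={a.txt, c.txt} staged={none}
After op 5 (modify b.txt): modified={a.txt, b.txt, c.txt} staged={none}
After op 6 (git add b.txt): modified={a.txt, c.txt} staged={b.txt}
After op 7 (modify b.txt): modified={a.txt, b.txt, c.txt} staged={b.txt}
After op 8 (git reset b.txt): modified={a.txt, b.txt, c.txt} staged={none}
After op 9 (git add b.txt): modified={a.txt, c.txt} staged={b.txt}
After op 10 (git reset b.txt): modified={a.txt, b.txt, c.txt} staged={none}
After op 11 (git add c.txt): modified={a.txt, b.txt} staged={c.txt}
After op 12 (git commit): modified={a.txt, b.txt} staged={none}
After op 13 (modify c.txt): modified={a.txt, b.txt, c.txt} staged={none}
After op 14 (git add c.txt): modified={a.txt, b.txt} staged={c.txt}
After op 15 (git reset b.txt): modified={a.txt, b.txt} staged={c.txt}
After op 16 (git add a.txt): modified={b.txt} staged={a.txt, c.txt}
After op 17 (modify c.txt): modified={b.txt, c.txt} staged={a.txt, c.txt}
After op 18 (git add b.txt): modified={c.txt} staged={a.txt, b.txt, c.txt}
After op 19 (git reset c.txt): modified={c.txt} staged={a.txt, b.txt}
After op 20 (git reset b.txt): modified={b.txt, c.txt} staged={a.txt}
After op 21 (git reset b.txt): modified={b.txt, c.txt} staged={a.txt}
After op 22 (git add a.txt): modified={b.txt, c.txt} staged={a.txt}
After op 23 (git commit): modified={b.txt, c.txt} staged={none}
After op 24 (git add b.txt): modified={c.txt} staged={b.txt}
After op 25 (git add c.txt): modified={none} staged={b.txt, c.txt}
After op 26 (git reset b.txt): modified={b.txt} staged={c.txt}
After op 27 (git add b.txt): modified={none} staged={b.txt, c.txt}
After op 28 (git commit): modified={none} staged={none}

Answer: none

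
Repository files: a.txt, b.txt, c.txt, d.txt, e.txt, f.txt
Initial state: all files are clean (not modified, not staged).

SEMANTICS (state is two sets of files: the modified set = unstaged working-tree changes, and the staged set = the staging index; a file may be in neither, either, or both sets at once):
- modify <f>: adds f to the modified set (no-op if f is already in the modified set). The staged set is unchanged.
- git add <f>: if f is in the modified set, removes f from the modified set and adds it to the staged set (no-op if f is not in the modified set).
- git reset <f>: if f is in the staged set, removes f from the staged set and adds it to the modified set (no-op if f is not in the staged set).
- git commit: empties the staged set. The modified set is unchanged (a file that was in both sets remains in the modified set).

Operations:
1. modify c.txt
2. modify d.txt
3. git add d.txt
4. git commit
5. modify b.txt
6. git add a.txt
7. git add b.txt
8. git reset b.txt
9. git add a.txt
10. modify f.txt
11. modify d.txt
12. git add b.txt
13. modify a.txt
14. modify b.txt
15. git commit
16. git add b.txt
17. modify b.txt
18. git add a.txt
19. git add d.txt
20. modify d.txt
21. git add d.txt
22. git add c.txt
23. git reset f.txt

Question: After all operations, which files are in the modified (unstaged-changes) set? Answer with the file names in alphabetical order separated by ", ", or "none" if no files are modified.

Answer: b.txt, f.txt

Derivation:
After op 1 (modify c.txt): modified={c.txt} staged={none}
After op 2 (modify d.txt): modified={c.txt, d.txt} staged={none}
After op 3 (git add d.txt): modified={c.txt} staged={d.txt}
After op 4 (git commit): modified={c.txt} staged={none}
After op 5 (modify b.txt): modified={b.txt, c.txt} staged={none}
After op 6 (git add a.txt): modified={b.txt, c.txt} staged={none}
After op 7 (git add b.txt): modified={c.txt} staged={b.txt}
After op 8 (git reset b.txt): modified={b.txt, c.txt} staged={none}
After op 9 (git add a.txt): modified={b.txt, c.txt} staged={none}
After op 10 (modify f.txt): modified={b.txt, c.txt, f.txt} staged={none}
After op 11 (modify d.txt): modified={b.txt, c.txt, d.txt, f.txt} staged={none}
After op 12 (git add b.txt): modified={c.txt, d.txt, f.txt} staged={b.txt}
After op 13 (modify a.txt): modified={a.txt, c.txt, d.txt, f.txt} staged={b.txt}
After op 14 (modify b.txt): modified={a.txt, b.txt, c.txt, d.txt, f.txt} staged={b.txt}
After op 15 (git commit): modified={a.txt, b.txt, c.txt, d.txt, f.txt} staged={none}
After op 16 (git add b.txt): modified={a.txt, c.txt, d.txt, f.txt} staged={b.txt}
After op 17 (modify b.txt): modified={a.txt, b.txt, c.txt, d.txt, f.txt} staged={b.txt}
After op 18 (git add a.txt): modified={b.txt, c.txt, d.txt, f.txt} staged={a.txt, b.txt}
After op 19 (git add d.txt): modified={b.txt, c.txt, f.txt} staged={a.txt, b.txt, d.txt}
After op 20 (modify d.txt): modified={b.txt, c.txt, d.txt, f.txt} staged={a.txt, b.txt, d.txt}
After op 21 (git add d.txt): modified={b.txt, c.txt, f.txt} staged={a.txt, b.txt, d.txt}
After op 22 (git add c.txt): modified={b.txt, f.txt} staged={a.txt, b.txt, c.txt, d.txt}
After op 23 (git reset f.txt): modified={b.txt, f.txt} staged={a.txt, b.txt, c.txt, d.txt}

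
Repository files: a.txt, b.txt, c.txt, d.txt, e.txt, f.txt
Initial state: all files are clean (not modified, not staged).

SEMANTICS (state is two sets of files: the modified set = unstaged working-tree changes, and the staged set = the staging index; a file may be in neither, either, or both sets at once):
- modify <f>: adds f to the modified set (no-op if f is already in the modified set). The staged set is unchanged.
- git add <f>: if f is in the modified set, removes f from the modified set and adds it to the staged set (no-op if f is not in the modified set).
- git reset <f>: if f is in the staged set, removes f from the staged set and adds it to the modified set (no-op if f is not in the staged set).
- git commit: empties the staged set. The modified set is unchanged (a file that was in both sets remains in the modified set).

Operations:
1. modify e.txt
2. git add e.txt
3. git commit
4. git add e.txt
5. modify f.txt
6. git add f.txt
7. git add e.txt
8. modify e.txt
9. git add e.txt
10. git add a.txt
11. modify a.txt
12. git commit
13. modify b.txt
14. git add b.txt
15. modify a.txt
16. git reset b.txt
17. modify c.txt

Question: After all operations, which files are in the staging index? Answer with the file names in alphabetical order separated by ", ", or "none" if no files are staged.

Answer: none

Derivation:
After op 1 (modify e.txt): modified={e.txt} staged={none}
After op 2 (git add e.txt): modified={none} staged={e.txt}
After op 3 (git commit): modified={none} staged={none}
After op 4 (git add e.txt): modified={none} staged={none}
After op 5 (modify f.txt): modified={f.txt} staged={none}
After op 6 (git add f.txt): modified={none} staged={f.txt}
After op 7 (git add e.txt): modified={none} staged={f.txt}
After op 8 (modify e.txt): modified={e.txt} staged={f.txt}
After op 9 (git add e.txt): modified={none} staged={e.txt, f.txt}
After op 10 (git add a.txt): modified={none} staged={e.txt, f.txt}
After op 11 (modify a.txt): modified={a.txt} staged={e.txt, f.txt}
After op 12 (git commit): modified={a.txt} staged={none}
After op 13 (modify b.txt): modified={a.txt, b.txt} staged={none}
After op 14 (git add b.txt): modified={a.txt} staged={b.txt}
After op 15 (modify a.txt): modified={a.txt} staged={b.txt}
After op 16 (git reset b.txt): modified={a.txt, b.txt} staged={none}
After op 17 (modify c.txt): modified={a.txt, b.txt, c.txt} staged={none}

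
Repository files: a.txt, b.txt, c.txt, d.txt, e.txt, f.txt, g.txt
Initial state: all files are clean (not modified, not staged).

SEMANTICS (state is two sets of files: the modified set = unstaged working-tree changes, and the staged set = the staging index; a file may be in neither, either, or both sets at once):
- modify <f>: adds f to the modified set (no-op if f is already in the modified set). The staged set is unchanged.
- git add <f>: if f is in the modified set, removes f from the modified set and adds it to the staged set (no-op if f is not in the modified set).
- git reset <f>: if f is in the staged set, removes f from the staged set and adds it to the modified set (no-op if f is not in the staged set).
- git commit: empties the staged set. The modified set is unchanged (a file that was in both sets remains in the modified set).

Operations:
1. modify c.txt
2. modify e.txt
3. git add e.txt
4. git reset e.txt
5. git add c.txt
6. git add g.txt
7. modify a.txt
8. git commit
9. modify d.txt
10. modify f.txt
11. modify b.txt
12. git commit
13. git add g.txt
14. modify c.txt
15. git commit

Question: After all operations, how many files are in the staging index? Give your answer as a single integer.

After op 1 (modify c.txt): modified={c.txt} staged={none}
After op 2 (modify e.txt): modified={c.txt, e.txt} staged={none}
After op 3 (git add e.txt): modified={c.txt} staged={e.txt}
After op 4 (git reset e.txt): modified={c.txt, e.txt} staged={none}
After op 5 (git add c.txt): modified={e.txt} staged={c.txt}
After op 6 (git add g.txt): modified={e.txt} staged={c.txt}
After op 7 (modify a.txt): modified={a.txt, e.txt} staged={c.txt}
After op 8 (git commit): modified={a.txt, e.txt} staged={none}
After op 9 (modify d.txt): modified={a.txt, d.txt, e.txt} staged={none}
After op 10 (modify f.txt): modified={a.txt, d.txt, e.txt, f.txt} staged={none}
After op 11 (modify b.txt): modified={a.txt, b.txt, d.txt, e.txt, f.txt} staged={none}
After op 12 (git commit): modified={a.txt, b.txt, d.txt, e.txt, f.txt} staged={none}
After op 13 (git add g.txt): modified={a.txt, b.txt, d.txt, e.txt, f.txt} staged={none}
After op 14 (modify c.txt): modified={a.txt, b.txt, c.txt, d.txt, e.txt, f.txt} staged={none}
After op 15 (git commit): modified={a.txt, b.txt, c.txt, d.txt, e.txt, f.txt} staged={none}
Final staged set: {none} -> count=0

Answer: 0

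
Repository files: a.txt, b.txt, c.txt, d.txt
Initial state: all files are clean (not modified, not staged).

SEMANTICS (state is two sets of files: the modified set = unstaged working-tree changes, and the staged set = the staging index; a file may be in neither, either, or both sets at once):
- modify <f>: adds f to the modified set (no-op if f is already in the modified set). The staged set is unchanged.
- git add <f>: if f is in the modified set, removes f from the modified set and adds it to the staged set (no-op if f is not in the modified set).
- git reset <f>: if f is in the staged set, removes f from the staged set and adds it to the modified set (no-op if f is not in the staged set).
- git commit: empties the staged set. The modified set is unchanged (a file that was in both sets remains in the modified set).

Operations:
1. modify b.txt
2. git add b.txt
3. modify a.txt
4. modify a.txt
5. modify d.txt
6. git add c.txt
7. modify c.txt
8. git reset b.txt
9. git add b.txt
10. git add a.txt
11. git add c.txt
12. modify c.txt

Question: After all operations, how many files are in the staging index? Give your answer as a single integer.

Answer: 3

Derivation:
After op 1 (modify b.txt): modified={b.txt} staged={none}
After op 2 (git add b.txt): modified={none} staged={b.txt}
After op 3 (modify a.txt): modified={a.txt} staged={b.txt}
After op 4 (modify a.txt): modified={a.txt} staged={b.txt}
After op 5 (modify d.txt): modified={a.txt, d.txt} staged={b.txt}
After op 6 (git add c.txt): modified={a.txt, d.txt} staged={b.txt}
After op 7 (modify c.txt): modified={a.txt, c.txt, d.txt} staged={b.txt}
After op 8 (git reset b.txt): modified={a.txt, b.txt, c.txt, d.txt} staged={none}
After op 9 (git add b.txt): modified={a.txt, c.txt, d.txt} staged={b.txt}
After op 10 (git add a.txt): modified={c.txt, d.txt} staged={a.txt, b.txt}
After op 11 (git add c.txt): modified={d.txt} staged={a.txt, b.txt, c.txt}
After op 12 (modify c.txt): modified={c.txt, d.txt} staged={a.txt, b.txt, c.txt}
Final staged set: {a.txt, b.txt, c.txt} -> count=3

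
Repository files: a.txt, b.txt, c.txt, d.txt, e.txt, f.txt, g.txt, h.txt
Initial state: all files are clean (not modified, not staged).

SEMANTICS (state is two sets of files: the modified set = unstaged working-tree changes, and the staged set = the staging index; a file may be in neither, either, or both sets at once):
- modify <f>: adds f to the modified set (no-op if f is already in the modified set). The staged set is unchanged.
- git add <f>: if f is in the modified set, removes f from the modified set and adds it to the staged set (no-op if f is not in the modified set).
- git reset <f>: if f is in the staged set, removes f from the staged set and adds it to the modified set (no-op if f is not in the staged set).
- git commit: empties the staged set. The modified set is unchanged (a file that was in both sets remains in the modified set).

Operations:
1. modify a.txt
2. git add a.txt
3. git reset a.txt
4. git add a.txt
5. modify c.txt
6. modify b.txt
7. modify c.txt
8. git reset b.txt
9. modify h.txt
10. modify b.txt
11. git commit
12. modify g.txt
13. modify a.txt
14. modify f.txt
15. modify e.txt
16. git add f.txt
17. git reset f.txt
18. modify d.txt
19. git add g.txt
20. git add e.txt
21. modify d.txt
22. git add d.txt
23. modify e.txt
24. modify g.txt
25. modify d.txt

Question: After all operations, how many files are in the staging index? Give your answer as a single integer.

Answer: 3

Derivation:
After op 1 (modify a.txt): modified={a.txt} staged={none}
After op 2 (git add a.txt): modified={none} staged={a.txt}
After op 3 (git reset a.txt): modified={a.txt} staged={none}
After op 4 (git add a.txt): modified={none} staged={a.txt}
After op 5 (modify c.txt): modified={c.txt} staged={a.txt}
After op 6 (modify b.txt): modified={b.txt, c.txt} staged={a.txt}
After op 7 (modify c.txt): modified={b.txt, c.txt} staged={a.txt}
After op 8 (git reset b.txt): modified={b.txt, c.txt} staged={a.txt}
After op 9 (modify h.txt): modified={b.txt, c.txt, h.txt} staged={a.txt}
After op 10 (modify b.txt): modified={b.txt, c.txt, h.txt} staged={a.txt}
After op 11 (git commit): modified={b.txt, c.txt, h.txt} staged={none}
After op 12 (modify g.txt): modified={b.txt, c.txt, g.txt, h.txt} staged={none}
After op 13 (modify a.txt): modified={a.txt, b.txt, c.txt, g.txt, h.txt} staged={none}
After op 14 (modify f.txt): modified={a.txt, b.txt, c.txt, f.txt, g.txt, h.txt} staged={none}
After op 15 (modify e.txt): modified={a.txt, b.txt, c.txt, e.txt, f.txt, g.txt, h.txt} staged={none}
After op 16 (git add f.txt): modified={a.txt, b.txt, c.txt, e.txt, g.txt, h.txt} staged={f.txt}
After op 17 (git reset f.txt): modified={a.txt, b.txt, c.txt, e.txt, f.txt, g.txt, h.txt} staged={none}
After op 18 (modify d.txt): modified={a.txt, b.txt, c.txt, d.txt, e.txt, f.txt, g.txt, h.txt} staged={none}
After op 19 (git add g.txt): modified={a.txt, b.txt, c.txt, d.txt, e.txt, f.txt, h.txt} staged={g.txt}
After op 20 (git add e.txt): modified={a.txt, b.txt, c.txt, d.txt, f.txt, h.txt} staged={e.txt, g.txt}
After op 21 (modify d.txt): modified={a.txt, b.txt, c.txt, d.txt, f.txt, h.txt} staged={e.txt, g.txt}
After op 22 (git add d.txt): modified={a.txt, b.txt, c.txt, f.txt, h.txt} staged={d.txt, e.txt, g.txt}
After op 23 (modify e.txt): modified={a.txt, b.txt, c.txt, e.txt, f.txt, h.txt} staged={d.txt, e.txt, g.txt}
After op 24 (modify g.txt): modified={a.txt, b.txt, c.txt, e.txt, f.txt, g.txt, h.txt} staged={d.txt, e.txt, g.txt}
After op 25 (modify d.txt): modified={a.txt, b.txt, c.txt, d.txt, e.txt, f.txt, g.txt, h.txt} staged={d.txt, e.txt, g.txt}
Final staged set: {d.txt, e.txt, g.txt} -> count=3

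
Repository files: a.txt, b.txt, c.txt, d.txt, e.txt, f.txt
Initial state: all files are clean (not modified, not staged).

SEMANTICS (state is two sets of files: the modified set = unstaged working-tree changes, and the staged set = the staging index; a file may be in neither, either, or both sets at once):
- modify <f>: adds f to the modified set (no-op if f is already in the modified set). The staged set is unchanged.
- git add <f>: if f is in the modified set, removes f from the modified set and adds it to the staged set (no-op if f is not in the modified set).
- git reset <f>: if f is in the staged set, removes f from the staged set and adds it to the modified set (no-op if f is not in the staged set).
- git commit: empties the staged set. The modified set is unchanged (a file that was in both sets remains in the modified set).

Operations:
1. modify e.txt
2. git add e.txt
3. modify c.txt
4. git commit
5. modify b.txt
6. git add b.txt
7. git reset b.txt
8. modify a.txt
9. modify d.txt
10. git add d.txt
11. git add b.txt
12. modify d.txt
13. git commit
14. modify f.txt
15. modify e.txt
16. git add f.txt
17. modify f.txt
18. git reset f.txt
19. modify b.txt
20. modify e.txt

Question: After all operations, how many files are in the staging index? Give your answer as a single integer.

Answer: 0

Derivation:
After op 1 (modify e.txt): modified={e.txt} staged={none}
After op 2 (git add e.txt): modified={none} staged={e.txt}
After op 3 (modify c.txt): modified={c.txt} staged={e.txt}
After op 4 (git commit): modified={c.txt} staged={none}
After op 5 (modify b.txt): modified={b.txt, c.txt} staged={none}
After op 6 (git add b.txt): modified={c.txt} staged={b.txt}
After op 7 (git reset b.txt): modified={b.txt, c.txt} staged={none}
After op 8 (modify a.txt): modified={a.txt, b.txt, c.txt} staged={none}
After op 9 (modify d.txt): modified={a.txt, b.txt, c.txt, d.txt} staged={none}
After op 10 (git add d.txt): modified={a.txt, b.txt, c.txt} staged={d.txt}
After op 11 (git add b.txt): modified={a.txt, c.txt} staged={b.txt, d.txt}
After op 12 (modify d.txt): modified={a.txt, c.txt, d.txt} staged={b.txt, d.txt}
After op 13 (git commit): modified={a.txt, c.txt, d.txt} staged={none}
After op 14 (modify f.txt): modified={a.txt, c.txt, d.txt, f.txt} staged={none}
After op 15 (modify e.txt): modified={a.txt, c.txt, d.txt, e.txt, f.txt} staged={none}
After op 16 (git add f.txt): modified={a.txt, c.txt, d.txt, e.txt} staged={f.txt}
After op 17 (modify f.txt): modified={a.txt, c.txt, d.txt, e.txt, f.txt} staged={f.txt}
After op 18 (git reset f.txt): modified={a.txt, c.txt, d.txt, e.txt, f.txt} staged={none}
After op 19 (modify b.txt): modified={a.txt, b.txt, c.txt, d.txt, e.txt, f.txt} staged={none}
After op 20 (modify e.txt): modified={a.txt, b.txt, c.txt, d.txt, e.txt, f.txt} staged={none}
Final staged set: {none} -> count=0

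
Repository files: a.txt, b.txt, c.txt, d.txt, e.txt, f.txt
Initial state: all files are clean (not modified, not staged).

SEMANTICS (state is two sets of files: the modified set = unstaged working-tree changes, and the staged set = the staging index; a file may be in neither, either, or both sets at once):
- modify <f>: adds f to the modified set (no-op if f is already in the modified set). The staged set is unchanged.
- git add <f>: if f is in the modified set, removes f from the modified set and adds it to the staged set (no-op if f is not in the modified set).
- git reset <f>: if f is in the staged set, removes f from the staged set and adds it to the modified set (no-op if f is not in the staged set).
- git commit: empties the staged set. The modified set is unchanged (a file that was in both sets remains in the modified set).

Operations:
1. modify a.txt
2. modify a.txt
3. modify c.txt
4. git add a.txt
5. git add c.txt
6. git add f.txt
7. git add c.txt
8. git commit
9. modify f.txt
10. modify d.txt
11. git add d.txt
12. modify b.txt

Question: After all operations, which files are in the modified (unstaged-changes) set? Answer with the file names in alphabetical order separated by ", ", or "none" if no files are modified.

After op 1 (modify a.txt): modified={a.txt} staged={none}
After op 2 (modify a.txt): modified={a.txt} staged={none}
After op 3 (modify c.txt): modified={a.txt, c.txt} staged={none}
After op 4 (git add a.txt): modified={c.txt} staged={a.txt}
After op 5 (git add c.txt): modified={none} staged={a.txt, c.txt}
After op 6 (git add f.txt): modified={none} staged={a.txt, c.txt}
After op 7 (git add c.txt): modified={none} staged={a.txt, c.txt}
After op 8 (git commit): modified={none} staged={none}
After op 9 (modify f.txt): modified={f.txt} staged={none}
After op 10 (modify d.txt): modified={d.txt, f.txt} staged={none}
After op 11 (git add d.txt): modified={f.txt} staged={d.txt}
After op 12 (modify b.txt): modified={b.txt, f.txt} staged={d.txt}

Answer: b.txt, f.txt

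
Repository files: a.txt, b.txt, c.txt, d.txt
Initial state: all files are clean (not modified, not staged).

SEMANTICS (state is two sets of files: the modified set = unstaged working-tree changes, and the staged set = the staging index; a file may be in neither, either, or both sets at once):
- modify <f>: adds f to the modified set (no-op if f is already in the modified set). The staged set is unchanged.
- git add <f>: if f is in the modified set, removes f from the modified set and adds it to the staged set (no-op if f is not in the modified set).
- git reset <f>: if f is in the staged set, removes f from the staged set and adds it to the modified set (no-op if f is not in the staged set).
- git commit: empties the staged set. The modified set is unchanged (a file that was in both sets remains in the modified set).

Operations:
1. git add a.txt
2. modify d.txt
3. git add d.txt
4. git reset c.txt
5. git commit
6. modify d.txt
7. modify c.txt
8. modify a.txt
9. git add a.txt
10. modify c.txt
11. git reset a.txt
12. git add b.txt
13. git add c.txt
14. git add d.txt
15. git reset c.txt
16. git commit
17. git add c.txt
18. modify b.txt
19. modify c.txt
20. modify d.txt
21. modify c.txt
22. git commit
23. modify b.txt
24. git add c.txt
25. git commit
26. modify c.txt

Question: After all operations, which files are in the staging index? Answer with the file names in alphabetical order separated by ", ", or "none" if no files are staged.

Answer: none

Derivation:
After op 1 (git add a.txt): modified={none} staged={none}
After op 2 (modify d.txt): modified={d.txt} staged={none}
After op 3 (git add d.txt): modified={none} staged={d.txt}
After op 4 (git reset c.txt): modified={none} staged={d.txt}
After op 5 (git commit): modified={none} staged={none}
After op 6 (modify d.txt): modified={d.txt} staged={none}
After op 7 (modify c.txt): modified={c.txt, d.txt} staged={none}
After op 8 (modify a.txt): modified={a.txt, c.txt, d.txt} staged={none}
After op 9 (git add a.txt): modified={c.txt, d.txt} staged={a.txt}
After op 10 (modify c.txt): modified={c.txt, d.txt} staged={a.txt}
After op 11 (git reset a.txt): modified={a.txt, c.txt, d.txt} staged={none}
After op 12 (git add b.txt): modified={a.txt, c.txt, d.txt} staged={none}
After op 13 (git add c.txt): modified={a.txt, d.txt} staged={c.txt}
After op 14 (git add d.txt): modified={a.txt} staged={c.txt, d.txt}
After op 15 (git reset c.txt): modified={a.txt, c.txt} staged={d.txt}
After op 16 (git commit): modified={a.txt, c.txt} staged={none}
After op 17 (git add c.txt): modified={a.txt} staged={c.txt}
After op 18 (modify b.txt): modified={a.txt, b.txt} staged={c.txt}
After op 19 (modify c.txt): modified={a.txt, b.txt, c.txt} staged={c.txt}
After op 20 (modify d.txt): modified={a.txt, b.txt, c.txt, d.txt} staged={c.txt}
After op 21 (modify c.txt): modified={a.txt, b.txt, c.txt, d.txt} staged={c.txt}
After op 22 (git commit): modified={a.txt, b.txt, c.txt, d.txt} staged={none}
After op 23 (modify b.txt): modified={a.txt, b.txt, c.txt, d.txt} staged={none}
After op 24 (git add c.txt): modified={a.txt, b.txt, d.txt} staged={c.txt}
After op 25 (git commit): modified={a.txt, b.txt, d.txt} staged={none}
After op 26 (modify c.txt): modified={a.txt, b.txt, c.txt, d.txt} staged={none}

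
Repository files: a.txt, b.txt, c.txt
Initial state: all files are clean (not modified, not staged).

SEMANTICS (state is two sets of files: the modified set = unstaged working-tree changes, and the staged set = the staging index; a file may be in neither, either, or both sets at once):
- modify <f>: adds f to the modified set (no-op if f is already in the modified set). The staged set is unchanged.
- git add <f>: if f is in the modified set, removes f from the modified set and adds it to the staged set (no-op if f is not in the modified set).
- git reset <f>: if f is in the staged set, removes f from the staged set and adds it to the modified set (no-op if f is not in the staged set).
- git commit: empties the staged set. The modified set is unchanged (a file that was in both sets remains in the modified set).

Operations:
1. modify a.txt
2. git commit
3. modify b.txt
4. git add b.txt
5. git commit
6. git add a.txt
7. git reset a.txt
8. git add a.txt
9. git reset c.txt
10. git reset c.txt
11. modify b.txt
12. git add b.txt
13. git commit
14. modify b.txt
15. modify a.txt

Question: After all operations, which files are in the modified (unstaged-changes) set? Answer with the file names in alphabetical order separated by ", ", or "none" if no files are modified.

After op 1 (modify a.txt): modified={a.txt} staged={none}
After op 2 (git commit): modified={a.txt} staged={none}
After op 3 (modify b.txt): modified={a.txt, b.txt} staged={none}
After op 4 (git add b.txt): modified={a.txt} staged={b.txt}
After op 5 (git commit): modified={a.txt} staged={none}
After op 6 (git add a.txt): modified={none} staged={a.txt}
After op 7 (git reset a.txt): modified={a.txt} staged={none}
After op 8 (git add a.txt): modified={none} staged={a.txt}
After op 9 (git reset c.txt): modified={none} staged={a.txt}
After op 10 (git reset c.txt): modified={none} staged={a.txt}
After op 11 (modify b.txt): modified={b.txt} staged={a.txt}
After op 12 (git add b.txt): modified={none} staged={a.txt, b.txt}
After op 13 (git commit): modified={none} staged={none}
After op 14 (modify b.txt): modified={b.txt} staged={none}
After op 15 (modify a.txt): modified={a.txt, b.txt} staged={none}

Answer: a.txt, b.txt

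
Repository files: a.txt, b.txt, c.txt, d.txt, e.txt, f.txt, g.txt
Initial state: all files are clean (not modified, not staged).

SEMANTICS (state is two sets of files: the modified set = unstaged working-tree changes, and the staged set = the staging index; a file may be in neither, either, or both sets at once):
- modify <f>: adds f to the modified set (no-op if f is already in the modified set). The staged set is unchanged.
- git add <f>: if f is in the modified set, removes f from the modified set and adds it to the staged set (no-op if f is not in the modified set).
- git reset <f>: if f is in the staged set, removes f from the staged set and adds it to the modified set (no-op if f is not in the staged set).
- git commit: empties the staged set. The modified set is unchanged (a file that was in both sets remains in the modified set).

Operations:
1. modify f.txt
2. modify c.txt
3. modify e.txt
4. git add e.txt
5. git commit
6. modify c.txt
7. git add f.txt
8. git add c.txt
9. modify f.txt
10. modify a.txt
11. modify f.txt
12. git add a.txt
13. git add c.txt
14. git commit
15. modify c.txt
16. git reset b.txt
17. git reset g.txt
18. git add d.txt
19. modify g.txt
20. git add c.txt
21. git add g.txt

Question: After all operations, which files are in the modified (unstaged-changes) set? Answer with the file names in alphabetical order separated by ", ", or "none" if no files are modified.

Answer: f.txt

Derivation:
After op 1 (modify f.txt): modified={f.txt} staged={none}
After op 2 (modify c.txt): modified={c.txt, f.txt} staged={none}
After op 3 (modify e.txt): modified={c.txt, e.txt, f.txt} staged={none}
After op 4 (git add e.txt): modified={c.txt, f.txt} staged={e.txt}
After op 5 (git commit): modified={c.txt, f.txt} staged={none}
After op 6 (modify c.txt): modified={c.txt, f.txt} staged={none}
After op 7 (git add f.txt): modified={c.txt} staged={f.txt}
After op 8 (git add c.txt): modified={none} staged={c.txt, f.txt}
After op 9 (modify f.txt): modified={f.txt} staged={c.txt, f.txt}
After op 10 (modify a.txt): modified={a.txt, f.txt} staged={c.txt, f.txt}
After op 11 (modify f.txt): modified={a.txt, f.txt} staged={c.txt, f.txt}
After op 12 (git add a.txt): modified={f.txt} staged={a.txt, c.txt, f.txt}
After op 13 (git add c.txt): modified={f.txt} staged={a.txt, c.txt, f.txt}
After op 14 (git commit): modified={f.txt} staged={none}
After op 15 (modify c.txt): modified={c.txt, f.txt} staged={none}
After op 16 (git reset b.txt): modified={c.txt, f.txt} staged={none}
After op 17 (git reset g.txt): modified={c.txt, f.txt} staged={none}
After op 18 (git add d.txt): modified={c.txt, f.txt} staged={none}
After op 19 (modify g.txt): modified={c.txt, f.txt, g.txt} staged={none}
After op 20 (git add c.txt): modified={f.txt, g.txt} staged={c.txt}
After op 21 (git add g.txt): modified={f.txt} staged={c.txt, g.txt}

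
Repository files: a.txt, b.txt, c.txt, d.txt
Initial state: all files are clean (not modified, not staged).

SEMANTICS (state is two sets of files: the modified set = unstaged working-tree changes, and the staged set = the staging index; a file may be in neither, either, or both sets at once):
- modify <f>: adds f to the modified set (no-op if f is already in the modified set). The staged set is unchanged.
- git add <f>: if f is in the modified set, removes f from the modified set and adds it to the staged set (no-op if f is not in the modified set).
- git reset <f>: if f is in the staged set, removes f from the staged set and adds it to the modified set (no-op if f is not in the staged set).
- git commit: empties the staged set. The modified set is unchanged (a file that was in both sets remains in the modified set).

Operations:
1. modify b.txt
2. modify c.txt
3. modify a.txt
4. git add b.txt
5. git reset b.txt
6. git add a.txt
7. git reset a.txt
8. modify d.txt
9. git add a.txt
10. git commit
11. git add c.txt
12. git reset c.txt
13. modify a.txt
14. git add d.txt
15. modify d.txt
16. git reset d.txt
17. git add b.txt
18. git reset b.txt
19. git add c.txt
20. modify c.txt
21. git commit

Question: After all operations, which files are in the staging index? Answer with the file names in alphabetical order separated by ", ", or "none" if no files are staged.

After op 1 (modify b.txt): modified={b.txt} staged={none}
After op 2 (modify c.txt): modified={b.txt, c.txt} staged={none}
After op 3 (modify a.txt): modified={a.txt, b.txt, c.txt} staged={none}
After op 4 (git add b.txt): modified={a.txt, c.txt} staged={b.txt}
After op 5 (git reset b.txt): modified={a.txt, b.txt, c.txt} staged={none}
After op 6 (git add a.txt): modified={b.txt, c.txt} staged={a.txt}
After op 7 (git reset a.txt): modified={a.txt, b.txt, c.txt} staged={none}
After op 8 (modify d.txt): modified={a.txt, b.txt, c.txt, d.txt} staged={none}
After op 9 (git add a.txt): modified={b.txt, c.txt, d.txt} staged={a.txt}
After op 10 (git commit): modified={b.txt, c.txt, d.txt} staged={none}
After op 11 (git add c.txt): modified={b.txt, d.txt} staged={c.txt}
After op 12 (git reset c.txt): modified={b.txt, c.txt, d.txt} staged={none}
After op 13 (modify a.txt): modified={a.txt, b.txt, c.txt, d.txt} staged={none}
After op 14 (git add d.txt): modified={a.txt, b.txt, c.txt} staged={d.txt}
After op 15 (modify d.txt): modified={a.txt, b.txt, c.txt, d.txt} staged={d.txt}
After op 16 (git reset d.txt): modified={a.txt, b.txt, c.txt, d.txt} staged={none}
After op 17 (git add b.txt): modified={a.txt, c.txt, d.txt} staged={b.txt}
After op 18 (git reset b.txt): modified={a.txt, b.txt, c.txt, d.txt} staged={none}
After op 19 (git add c.txt): modified={a.txt, b.txt, d.txt} staged={c.txt}
After op 20 (modify c.txt): modified={a.txt, b.txt, c.txt, d.txt} staged={c.txt}
After op 21 (git commit): modified={a.txt, b.txt, c.txt, d.txt} staged={none}

Answer: none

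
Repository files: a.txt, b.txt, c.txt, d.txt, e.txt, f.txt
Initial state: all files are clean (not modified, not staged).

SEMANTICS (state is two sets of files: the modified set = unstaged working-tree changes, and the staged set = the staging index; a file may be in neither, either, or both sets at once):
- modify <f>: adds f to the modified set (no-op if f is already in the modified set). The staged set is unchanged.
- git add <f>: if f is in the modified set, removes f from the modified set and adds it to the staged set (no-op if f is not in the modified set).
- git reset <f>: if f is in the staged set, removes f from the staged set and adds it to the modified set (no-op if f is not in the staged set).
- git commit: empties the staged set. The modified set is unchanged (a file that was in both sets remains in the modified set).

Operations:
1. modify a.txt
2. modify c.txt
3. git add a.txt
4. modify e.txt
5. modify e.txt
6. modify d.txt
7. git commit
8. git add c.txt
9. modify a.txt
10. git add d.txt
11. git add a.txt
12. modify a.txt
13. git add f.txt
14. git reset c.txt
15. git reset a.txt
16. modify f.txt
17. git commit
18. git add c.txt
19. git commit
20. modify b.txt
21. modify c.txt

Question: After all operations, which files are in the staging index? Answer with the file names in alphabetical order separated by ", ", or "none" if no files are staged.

Answer: none

Derivation:
After op 1 (modify a.txt): modified={a.txt} staged={none}
After op 2 (modify c.txt): modified={a.txt, c.txt} staged={none}
After op 3 (git add a.txt): modified={c.txt} staged={a.txt}
After op 4 (modify e.txt): modified={c.txt, e.txt} staged={a.txt}
After op 5 (modify e.txt): modified={c.txt, e.txt} staged={a.txt}
After op 6 (modify d.txt): modified={c.txt, d.txt, e.txt} staged={a.txt}
After op 7 (git commit): modified={c.txt, d.txt, e.txt} staged={none}
After op 8 (git add c.txt): modified={d.txt, e.txt} staged={c.txt}
After op 9 (modify a.txt): modified={a.txt, d.txt, e.txt} staged={c.txt}
After op 10 (git add d.txt): modified={a.txt, e.txt} staged={c.txt, d.txt}
After op 11 (git add a.txt): modified={e.txt} staged={a.txt, c.txt, d.txt}
After op 12 (modify a.txt): modified={a.txt, e.txt} staged={a.txt, c.txt, d.txt}
After op 13 (git add f.txt): modified={a.txt, e.txt} staged={a.txt, c.txt, d.txt}
After op 14 (git reset c.txt): modified={a.txt, c.txt, e.txt} staged={a.txt, d.txt}
After op 15 (git reset a.txt): modified={a.txt, c.txt, e.txt} staged={d.txt}
After op 16 (modify f.txt): modified={a.txt, c.txt, e.txt, f.txt} staged={d.txt}
After op 17 (git commit): modified={a.txt, c.txt, e.txt, f.txt} staged={none}
After op 18 (git add c.txt): modified={a.txt, e.txt, f.txt} staged={c.txt}
After op 19 (git commit): modified={a.txt, e.txt, f.txt} staged={none}
After op 20 (modify b.txt): modified={a.txt, b.txt, e.txt, f.txt} staged={none}
After op 21 (modify c.txt): modified={a.txt, b.txt, c.txt, e.txt, f.txt} staged={none}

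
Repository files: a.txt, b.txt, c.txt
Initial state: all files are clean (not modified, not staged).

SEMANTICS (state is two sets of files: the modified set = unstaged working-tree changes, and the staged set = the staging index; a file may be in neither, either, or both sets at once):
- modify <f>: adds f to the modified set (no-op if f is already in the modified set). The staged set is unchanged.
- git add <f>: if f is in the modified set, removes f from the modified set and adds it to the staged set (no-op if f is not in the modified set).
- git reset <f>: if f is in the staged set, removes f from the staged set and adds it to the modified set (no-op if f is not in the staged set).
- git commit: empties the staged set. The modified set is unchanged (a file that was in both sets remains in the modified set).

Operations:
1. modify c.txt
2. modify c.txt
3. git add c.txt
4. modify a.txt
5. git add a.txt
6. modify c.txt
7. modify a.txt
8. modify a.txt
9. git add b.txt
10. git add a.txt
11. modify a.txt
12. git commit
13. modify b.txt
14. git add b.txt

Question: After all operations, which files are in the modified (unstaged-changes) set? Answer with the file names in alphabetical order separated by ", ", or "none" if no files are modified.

After op 1 (modify c.txt): modified={c.txt} staged={none}
After op 2 (modify c.txt): modified={c.txt} staged={none}
After op 3 (git add c.txt): modified={none} staged={c.txt}
After op 4 (modify a.txt): modified={a.txt} staged={c.txt}
After op 5 (git add a.txt): modified={none} staged={a.txt, c.txt}
After op 6 (modify c.txt): modified={c.txt} staged={a.txt, c.txt}
After op 7 (modify a.txt): modified={a.txt, c.txt} staged={a.txt, c.txt}
After op 8 (modify a.txt): modified={a.txt, c.txt} staged={a.txt, c.txt}
After op 9 (git add b.txt): modified={a.txt, c.txt} staged={a.txt, c.txt}
After op 10 (git add a.txt): modified={c.txt} staged={a.txt, c.txt}
After op 11 (modify a.txt): modified={a.txt, c.txt} staged={a.txt, c.txt}
After op 12 (git commit): modified={a.txt, c.txt} staged={none}
After op 13 (modify b.txt): modified={a.txt, b.txt, c.txt} staged={none}
After op 14 (git add b.txt): modified={a.txt, c.txt} staged={b.txt}

Answer: a.txt, c.txt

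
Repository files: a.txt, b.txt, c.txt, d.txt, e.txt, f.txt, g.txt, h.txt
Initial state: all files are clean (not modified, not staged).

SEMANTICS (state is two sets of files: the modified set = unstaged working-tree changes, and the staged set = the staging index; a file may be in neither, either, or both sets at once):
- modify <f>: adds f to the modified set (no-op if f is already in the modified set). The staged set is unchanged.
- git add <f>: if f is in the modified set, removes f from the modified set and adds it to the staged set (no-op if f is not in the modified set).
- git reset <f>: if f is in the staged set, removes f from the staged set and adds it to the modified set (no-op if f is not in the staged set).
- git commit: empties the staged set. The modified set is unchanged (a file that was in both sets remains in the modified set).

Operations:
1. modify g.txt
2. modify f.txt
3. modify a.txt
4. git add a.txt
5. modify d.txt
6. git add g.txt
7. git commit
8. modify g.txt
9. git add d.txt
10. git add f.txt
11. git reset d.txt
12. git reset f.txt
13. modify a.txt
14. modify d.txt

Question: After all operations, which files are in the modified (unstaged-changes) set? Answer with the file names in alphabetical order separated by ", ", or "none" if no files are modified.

After op 1 (modify g.txt): modified={g.txt} staged={none}
After op 2 (modify f.txt): modified={f.txt, g.txt} staged={none}
After op 3 (modify a.txt): modified={a.txt, f.txt, g.txt} staged={none}
After op 4 (git add a.txt): modified={f.txt, g.txt} staged={a.txt}
After op 5 (modify d.txt): modified={d.txt, f.txt, g.txt} staged={a.txt}
After op 6 (git add g.txt): modified={d.txt, f.txt} staged={a.txt, g.txt}
After op 7 (git commit): modified={d.txt, f.txt} staged={none}
After op 8 (modify g.txt): modified={d.txt, f.txt, g.txt} staged={none}
After op 9 (git add d.txt): modified={f.txt, g.txt} staged={d.txt}
After op 10 (git add f.txt): modified={g.txt} staged={d.txt, f.txt}
After op 11 (git reset d.txt): modified={d.txt, g.txt} staged={f.txt}
After op 12 (git reset f.txt): modified={d.txt, f.txt, g.txt} staged={none}
After op 13 (modify a.txt): modified={a.txt, d.txt, f.txt, g.txt} staged={none}
After op 14 (modify d.txt): modified={a.txt, d.txt, f.txt, g.txt} staged={none}

Answer: a.txt, d.txt, f.txt, g.txt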